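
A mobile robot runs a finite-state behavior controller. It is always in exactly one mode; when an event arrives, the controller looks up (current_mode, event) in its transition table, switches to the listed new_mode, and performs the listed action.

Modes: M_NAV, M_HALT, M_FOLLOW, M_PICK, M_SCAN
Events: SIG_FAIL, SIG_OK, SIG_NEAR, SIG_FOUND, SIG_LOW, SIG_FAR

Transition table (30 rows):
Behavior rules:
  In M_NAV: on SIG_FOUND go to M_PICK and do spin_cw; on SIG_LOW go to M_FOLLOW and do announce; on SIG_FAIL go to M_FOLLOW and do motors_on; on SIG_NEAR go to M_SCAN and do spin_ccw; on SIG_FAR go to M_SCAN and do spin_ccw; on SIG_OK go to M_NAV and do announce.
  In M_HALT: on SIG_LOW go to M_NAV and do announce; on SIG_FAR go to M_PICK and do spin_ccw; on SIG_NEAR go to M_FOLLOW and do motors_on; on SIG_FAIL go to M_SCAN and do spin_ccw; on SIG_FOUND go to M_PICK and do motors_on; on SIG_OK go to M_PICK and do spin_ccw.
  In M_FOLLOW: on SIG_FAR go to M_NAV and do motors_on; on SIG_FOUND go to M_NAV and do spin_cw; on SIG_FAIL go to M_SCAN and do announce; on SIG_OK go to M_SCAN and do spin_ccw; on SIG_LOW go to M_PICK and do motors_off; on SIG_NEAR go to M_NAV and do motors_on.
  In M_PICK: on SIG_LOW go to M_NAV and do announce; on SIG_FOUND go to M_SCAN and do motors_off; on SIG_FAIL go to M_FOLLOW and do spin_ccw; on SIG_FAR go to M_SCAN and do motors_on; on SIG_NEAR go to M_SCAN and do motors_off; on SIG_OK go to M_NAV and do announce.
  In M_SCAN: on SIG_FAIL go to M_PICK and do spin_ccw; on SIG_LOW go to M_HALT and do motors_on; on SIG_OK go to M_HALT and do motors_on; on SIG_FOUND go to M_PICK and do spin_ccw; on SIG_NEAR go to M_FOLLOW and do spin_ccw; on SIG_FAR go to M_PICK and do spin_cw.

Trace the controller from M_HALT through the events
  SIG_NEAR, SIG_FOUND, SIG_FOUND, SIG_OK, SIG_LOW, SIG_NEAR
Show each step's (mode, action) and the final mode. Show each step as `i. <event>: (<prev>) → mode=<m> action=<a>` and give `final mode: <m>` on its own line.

1. SIG_NEAR: (M_HALT) → mode=M_FOLLOW action=motors_on
2. SIG_FOUND: (M_FOLLOW) → mode=M_NAV action=spin_cw
3. SIG_FOUND: (M_NAV) → mode=M_PICK action=spin_cw
4. SIG_OK: (M_PICK) → mode=M_NAV action=announce
5. SIG_LOW: (M_NAV) → mode=M_FOLLOW action=announce
6. SIG_NEAR: (M_FOLLOW) → mode=M_NAV action=motors_on

final mode: M_NAV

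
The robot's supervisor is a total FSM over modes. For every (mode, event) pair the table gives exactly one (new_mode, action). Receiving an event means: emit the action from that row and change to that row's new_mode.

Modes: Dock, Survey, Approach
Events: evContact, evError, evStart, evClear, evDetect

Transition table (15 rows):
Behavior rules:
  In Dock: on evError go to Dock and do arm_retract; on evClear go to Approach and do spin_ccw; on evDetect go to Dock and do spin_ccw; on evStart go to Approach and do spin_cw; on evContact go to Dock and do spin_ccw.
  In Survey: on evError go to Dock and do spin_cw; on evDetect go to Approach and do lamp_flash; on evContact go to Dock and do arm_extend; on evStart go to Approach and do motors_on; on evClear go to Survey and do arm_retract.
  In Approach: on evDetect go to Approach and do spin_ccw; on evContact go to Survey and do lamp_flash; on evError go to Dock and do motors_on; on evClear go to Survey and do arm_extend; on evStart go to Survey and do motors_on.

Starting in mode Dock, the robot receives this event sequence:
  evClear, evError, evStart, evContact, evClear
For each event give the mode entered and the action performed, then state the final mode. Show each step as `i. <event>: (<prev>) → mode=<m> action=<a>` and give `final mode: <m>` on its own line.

final mode: Survey

1. evClear: (Dock) → mode=Approach action=spin_ccw
2. evError: (Approach) → mode=Dock action=motors_on
3. evStart: (Dock) → mode=Approach action=spin_cw
4. evContact: (Approach) → mode=Survey action=lamp_flash
5. evClear: (Survey) → mode=Survey action=arm_retract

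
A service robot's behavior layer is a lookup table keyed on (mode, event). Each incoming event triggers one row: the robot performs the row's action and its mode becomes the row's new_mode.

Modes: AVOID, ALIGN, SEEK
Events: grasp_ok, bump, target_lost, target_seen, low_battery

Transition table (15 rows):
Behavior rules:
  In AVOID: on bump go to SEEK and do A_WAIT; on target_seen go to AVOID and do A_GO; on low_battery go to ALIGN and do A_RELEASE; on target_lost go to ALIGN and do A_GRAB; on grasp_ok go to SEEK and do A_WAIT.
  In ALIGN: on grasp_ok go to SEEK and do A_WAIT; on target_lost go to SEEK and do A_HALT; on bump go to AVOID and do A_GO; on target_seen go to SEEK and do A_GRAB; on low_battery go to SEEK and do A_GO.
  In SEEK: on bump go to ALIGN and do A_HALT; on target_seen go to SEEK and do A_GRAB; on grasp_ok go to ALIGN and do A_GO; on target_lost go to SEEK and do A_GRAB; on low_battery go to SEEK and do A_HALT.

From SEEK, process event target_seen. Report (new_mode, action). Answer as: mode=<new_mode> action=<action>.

mode=SEEK action=A_GRAB

current mode = SEEK; filter table to that mode:
  (SEEK, bump) → (ALIGN, A_HALT)
  (SEEK, target_seen) → (SEEK, A_GRAB)  ← event matches
  (SEEK, grasp_ok) → (ALIGN, A_GO)
  (SEEK, target_lost) → (SEEK, A_GRAB)
  (SEEK, low_battery) → (SEEK, A_HALT)
event = target_seen selects (SEEK, A_GRAB)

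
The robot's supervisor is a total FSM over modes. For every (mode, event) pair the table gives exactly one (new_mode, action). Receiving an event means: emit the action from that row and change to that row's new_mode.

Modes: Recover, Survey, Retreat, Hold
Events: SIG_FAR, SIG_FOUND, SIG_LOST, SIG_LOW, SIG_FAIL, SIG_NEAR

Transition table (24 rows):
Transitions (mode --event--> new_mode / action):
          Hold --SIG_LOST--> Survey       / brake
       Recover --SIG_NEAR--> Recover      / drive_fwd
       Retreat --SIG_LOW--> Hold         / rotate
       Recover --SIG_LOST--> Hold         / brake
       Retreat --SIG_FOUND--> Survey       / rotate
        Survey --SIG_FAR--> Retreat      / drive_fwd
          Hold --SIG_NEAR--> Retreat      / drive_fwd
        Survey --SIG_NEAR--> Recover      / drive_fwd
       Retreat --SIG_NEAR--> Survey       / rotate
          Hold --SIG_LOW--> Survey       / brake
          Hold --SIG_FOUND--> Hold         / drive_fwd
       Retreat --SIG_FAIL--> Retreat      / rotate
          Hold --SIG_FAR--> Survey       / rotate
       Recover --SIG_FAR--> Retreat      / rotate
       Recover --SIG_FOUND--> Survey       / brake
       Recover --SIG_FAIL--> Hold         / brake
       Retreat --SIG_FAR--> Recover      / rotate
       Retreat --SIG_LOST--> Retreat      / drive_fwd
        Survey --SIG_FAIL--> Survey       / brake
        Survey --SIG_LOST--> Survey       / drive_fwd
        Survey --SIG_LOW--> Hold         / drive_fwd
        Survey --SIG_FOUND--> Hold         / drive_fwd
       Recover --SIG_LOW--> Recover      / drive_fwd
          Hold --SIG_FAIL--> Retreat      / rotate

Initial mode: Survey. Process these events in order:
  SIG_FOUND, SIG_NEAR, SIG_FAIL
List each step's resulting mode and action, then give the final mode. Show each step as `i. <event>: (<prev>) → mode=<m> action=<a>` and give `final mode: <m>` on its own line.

1. SIG_FOUND: (Survey) → mode=Hold action=drive_fwd
2. SIG_NEAR: (Hold) → mode=Retreat action=drive_fwd
3. SIG_FAIL: (Retreat) → mode=Retreat action=rotate

final mode: Retreat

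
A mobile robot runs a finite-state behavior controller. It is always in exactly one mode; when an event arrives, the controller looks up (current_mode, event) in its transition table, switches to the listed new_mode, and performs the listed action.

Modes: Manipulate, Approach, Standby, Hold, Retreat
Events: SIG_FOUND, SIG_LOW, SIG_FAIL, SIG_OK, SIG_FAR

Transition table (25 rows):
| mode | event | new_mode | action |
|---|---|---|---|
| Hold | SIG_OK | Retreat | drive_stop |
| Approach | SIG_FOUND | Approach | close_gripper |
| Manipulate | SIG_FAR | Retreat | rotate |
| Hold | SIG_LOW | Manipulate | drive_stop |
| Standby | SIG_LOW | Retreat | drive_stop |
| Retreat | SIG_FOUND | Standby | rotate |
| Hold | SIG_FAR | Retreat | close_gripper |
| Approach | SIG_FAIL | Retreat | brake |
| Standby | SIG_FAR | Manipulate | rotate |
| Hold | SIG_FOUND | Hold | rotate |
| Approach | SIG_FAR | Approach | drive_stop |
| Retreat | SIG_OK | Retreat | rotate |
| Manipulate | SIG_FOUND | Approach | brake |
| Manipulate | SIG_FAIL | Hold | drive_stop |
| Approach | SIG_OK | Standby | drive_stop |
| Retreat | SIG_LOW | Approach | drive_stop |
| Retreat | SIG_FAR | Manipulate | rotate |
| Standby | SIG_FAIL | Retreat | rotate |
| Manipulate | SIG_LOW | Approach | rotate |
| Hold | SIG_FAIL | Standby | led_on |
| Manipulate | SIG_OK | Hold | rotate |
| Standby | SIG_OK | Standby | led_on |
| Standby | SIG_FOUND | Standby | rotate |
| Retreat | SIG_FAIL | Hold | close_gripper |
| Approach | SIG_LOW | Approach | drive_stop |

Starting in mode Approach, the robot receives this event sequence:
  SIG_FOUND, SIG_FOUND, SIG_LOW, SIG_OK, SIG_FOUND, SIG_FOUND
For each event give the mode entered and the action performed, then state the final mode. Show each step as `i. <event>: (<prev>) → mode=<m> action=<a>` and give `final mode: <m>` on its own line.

final mode: Standby

1. SIG_FOUND: (Approach) → mode=Approach action=close_gripper
2. SIG_FOUND: (Approach) → mode=Approach action=close_gripper
3. SIG_LOW: (Approach) → mode=Approach action=drive_stop
4. SIG_OK: (Approach) → mode=Standby action=drive_stop
5. SIG_FOUND: (Standby) → mode=Standby action=rotate
6. SIG_FOUND: (Standby) → mode=Standby action=rotate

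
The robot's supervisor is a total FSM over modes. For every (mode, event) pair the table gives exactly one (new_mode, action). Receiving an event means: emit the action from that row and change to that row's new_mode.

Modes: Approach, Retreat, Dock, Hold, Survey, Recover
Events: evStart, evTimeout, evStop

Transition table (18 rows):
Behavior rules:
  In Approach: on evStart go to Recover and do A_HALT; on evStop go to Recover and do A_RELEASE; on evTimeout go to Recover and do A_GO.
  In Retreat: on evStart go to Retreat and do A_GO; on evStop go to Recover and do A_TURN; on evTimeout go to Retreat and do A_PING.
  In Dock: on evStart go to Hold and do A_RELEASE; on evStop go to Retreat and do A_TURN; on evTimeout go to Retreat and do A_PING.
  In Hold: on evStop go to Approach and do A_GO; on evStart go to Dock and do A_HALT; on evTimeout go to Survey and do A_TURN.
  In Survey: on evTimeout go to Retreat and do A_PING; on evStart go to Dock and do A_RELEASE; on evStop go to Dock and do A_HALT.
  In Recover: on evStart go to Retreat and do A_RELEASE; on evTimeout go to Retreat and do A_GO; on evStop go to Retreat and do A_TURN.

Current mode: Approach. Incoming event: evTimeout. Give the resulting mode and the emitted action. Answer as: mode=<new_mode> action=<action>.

current mode = Approach; filter table to that mode:
  (Approach, evStart) → (Recover, A_HALT)
  (Approach, evStop) → (Recover, A_RELEASE)
  (Approach, evTimeout) → (Recover, A_GO)  ← event matches
event = evTimeout selects (Recover, A_GO)

mode=Recover action=A_GO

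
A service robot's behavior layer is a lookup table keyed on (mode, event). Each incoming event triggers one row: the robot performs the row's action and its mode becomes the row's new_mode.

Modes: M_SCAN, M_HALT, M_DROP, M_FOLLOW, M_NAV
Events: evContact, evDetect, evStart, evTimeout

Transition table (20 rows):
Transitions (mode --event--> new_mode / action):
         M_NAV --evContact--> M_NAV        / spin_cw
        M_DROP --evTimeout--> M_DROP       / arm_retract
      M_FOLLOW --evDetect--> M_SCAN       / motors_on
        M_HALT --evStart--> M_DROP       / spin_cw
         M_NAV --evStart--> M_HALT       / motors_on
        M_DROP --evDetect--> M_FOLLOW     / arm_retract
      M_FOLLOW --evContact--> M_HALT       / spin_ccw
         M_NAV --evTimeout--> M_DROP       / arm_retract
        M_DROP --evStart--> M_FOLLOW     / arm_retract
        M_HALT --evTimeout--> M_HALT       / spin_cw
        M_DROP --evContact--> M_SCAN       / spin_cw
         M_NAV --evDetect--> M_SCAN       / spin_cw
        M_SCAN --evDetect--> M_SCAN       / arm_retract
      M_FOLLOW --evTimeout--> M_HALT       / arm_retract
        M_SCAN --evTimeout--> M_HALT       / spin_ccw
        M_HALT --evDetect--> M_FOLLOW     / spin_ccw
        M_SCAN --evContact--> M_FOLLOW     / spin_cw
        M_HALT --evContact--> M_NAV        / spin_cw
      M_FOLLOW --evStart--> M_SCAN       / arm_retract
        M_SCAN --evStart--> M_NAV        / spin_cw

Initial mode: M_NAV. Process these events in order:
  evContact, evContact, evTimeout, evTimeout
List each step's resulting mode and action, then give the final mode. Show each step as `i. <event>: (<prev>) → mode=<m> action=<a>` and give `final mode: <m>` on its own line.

final mode: M_DROP

1. evContact: (M_NAV) → mode=M_NAV action=spin_cw
2. evContact: (M_NAV) → mode=M_NAV action=spin_cw
3. evTimeout: (M_NAV) → mode=M_DROP action=arm_retract
4. evTimeout: (M_DROP) → mode=M_DROP action=arm_retract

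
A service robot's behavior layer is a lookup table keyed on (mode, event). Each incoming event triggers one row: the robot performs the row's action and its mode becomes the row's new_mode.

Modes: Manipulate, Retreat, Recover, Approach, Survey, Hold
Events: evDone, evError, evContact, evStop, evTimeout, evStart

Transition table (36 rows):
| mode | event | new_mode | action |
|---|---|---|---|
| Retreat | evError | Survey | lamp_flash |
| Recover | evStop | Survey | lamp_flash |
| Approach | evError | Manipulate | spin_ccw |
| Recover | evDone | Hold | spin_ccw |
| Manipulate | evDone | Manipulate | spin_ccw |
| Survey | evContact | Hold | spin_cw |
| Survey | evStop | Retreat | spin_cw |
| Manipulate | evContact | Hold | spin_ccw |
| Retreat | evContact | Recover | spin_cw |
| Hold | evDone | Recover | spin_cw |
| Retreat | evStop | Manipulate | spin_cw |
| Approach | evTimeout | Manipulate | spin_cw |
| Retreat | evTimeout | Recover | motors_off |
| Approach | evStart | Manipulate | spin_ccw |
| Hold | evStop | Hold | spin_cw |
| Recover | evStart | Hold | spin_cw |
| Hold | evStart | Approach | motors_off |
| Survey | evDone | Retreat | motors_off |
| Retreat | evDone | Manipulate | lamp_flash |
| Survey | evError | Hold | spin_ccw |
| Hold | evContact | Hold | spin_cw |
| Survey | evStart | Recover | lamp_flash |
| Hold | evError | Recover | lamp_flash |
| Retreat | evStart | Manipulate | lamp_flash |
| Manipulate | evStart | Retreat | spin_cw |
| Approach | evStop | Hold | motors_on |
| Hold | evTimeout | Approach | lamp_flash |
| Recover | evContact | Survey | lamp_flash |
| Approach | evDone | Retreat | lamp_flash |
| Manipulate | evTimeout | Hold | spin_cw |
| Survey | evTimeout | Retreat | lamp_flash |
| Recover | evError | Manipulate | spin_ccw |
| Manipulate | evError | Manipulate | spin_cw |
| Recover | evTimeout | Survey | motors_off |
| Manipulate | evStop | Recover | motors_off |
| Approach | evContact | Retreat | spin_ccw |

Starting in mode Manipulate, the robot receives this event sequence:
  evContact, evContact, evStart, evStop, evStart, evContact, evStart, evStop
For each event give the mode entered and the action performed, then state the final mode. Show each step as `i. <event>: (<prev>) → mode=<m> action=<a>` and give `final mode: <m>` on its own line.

final mode: Recover

1. evContact: (Manipulate) → mode=Hold action=spin_ccw
2. evContact: (Hold) → mode=Hold action=spin_cw
3. evStart: (Hold) → mode=Approach action=motors_off
4. evStop: (Approach) → mode=Hold action=motors_on
5. evStart: (Hold) → mode=Approach action=motors_off
6. evContact: (Approach) → mode=Retreat action=spin_ccw
7. evStart: (Retreat) → mode=Manipulate action=lamp_flash
8. evStop: (Manipulate) → mode=Recover action=motors_off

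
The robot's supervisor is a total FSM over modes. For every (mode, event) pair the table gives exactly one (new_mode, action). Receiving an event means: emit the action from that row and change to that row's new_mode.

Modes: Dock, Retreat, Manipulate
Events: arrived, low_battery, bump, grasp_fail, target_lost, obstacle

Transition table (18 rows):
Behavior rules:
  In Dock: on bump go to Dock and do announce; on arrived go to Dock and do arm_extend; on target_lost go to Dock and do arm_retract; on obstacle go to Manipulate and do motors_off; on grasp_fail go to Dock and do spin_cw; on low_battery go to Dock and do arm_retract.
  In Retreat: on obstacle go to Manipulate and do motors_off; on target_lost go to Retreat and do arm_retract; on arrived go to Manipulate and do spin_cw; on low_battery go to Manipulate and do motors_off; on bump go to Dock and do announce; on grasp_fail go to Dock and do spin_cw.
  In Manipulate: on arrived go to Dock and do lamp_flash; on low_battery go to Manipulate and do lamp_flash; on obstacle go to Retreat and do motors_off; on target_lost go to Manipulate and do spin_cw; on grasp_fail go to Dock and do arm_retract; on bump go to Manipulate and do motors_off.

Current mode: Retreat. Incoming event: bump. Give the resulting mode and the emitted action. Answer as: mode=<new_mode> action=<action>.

mode=Dock action=announce

current mode = Retreat; filter table to that mode:
  (Retreat, obstacle) → (Manipulate, motors_off)
  (Retreat, target_lost) → (Retreat, arm_retract)
  (Retreat, arrived) → (Manipulate, spin_cw)
  (Retreat, low_battery) → (Manipulate, motors_off)
  (Retreat, bump) → (Dock, announce)  ← event matches
  (Retreat, grasp_fail) → (Dock, spin_cw)
event = bump selects (Dock, announce)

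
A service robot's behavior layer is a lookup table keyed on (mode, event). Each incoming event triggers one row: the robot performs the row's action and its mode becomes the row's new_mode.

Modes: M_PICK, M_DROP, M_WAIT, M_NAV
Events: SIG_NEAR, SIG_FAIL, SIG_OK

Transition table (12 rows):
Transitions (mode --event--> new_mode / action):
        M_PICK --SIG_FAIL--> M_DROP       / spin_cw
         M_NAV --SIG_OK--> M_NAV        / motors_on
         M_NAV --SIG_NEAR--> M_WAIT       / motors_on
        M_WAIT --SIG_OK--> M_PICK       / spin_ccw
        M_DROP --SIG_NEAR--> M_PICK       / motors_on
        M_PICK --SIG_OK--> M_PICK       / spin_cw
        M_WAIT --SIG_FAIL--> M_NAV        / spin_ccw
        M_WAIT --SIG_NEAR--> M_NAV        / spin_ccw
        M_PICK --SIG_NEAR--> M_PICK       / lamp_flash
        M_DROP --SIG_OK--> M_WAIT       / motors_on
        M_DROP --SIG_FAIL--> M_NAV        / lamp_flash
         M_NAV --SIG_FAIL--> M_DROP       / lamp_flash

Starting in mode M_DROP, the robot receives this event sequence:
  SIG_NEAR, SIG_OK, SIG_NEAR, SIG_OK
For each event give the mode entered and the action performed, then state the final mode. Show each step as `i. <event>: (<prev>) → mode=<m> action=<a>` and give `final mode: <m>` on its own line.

final mode: M_PICK

1. SIG_NEAR: (M_DROP) → mode=M_PICK action=motors_on
2. SIG_OK: (M_PICK) → mode=M_PICK action=spin_cw
3. SIG_NEAR: (M_PICK) → mode=M_PICK action=lamp_flash
4. SIG_OK: (M_PICK) → mode=M_PICK action=spin_cw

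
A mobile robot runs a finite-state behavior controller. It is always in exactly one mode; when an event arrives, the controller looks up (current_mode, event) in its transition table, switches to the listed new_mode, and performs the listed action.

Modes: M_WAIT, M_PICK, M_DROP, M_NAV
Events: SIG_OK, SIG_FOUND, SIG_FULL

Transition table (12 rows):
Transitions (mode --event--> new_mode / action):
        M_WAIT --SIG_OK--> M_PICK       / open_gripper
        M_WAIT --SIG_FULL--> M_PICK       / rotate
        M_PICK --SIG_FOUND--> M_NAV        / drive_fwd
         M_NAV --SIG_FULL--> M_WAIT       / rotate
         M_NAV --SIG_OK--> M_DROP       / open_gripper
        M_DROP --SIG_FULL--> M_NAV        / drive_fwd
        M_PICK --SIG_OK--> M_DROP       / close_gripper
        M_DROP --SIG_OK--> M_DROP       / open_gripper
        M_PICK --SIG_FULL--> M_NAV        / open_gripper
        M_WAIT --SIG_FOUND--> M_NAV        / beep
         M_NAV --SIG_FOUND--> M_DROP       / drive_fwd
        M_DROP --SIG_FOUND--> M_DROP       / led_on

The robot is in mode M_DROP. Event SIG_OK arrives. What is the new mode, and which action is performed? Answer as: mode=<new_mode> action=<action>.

current mode = M_DROP; filter table to that mode:
  (M_DROP, SIG_FULL) → (M_NAV, drive_fwd)
  (M_DROP, SIG_OK) → (M_DROP, open_gripper)  ← event matches
  (M_DROP, SIG_FOUND) → (M_DROP, led_on)
event = SIG_OK selects (M_DROP, open_gripper)

mode=M_DROP action=open_gripper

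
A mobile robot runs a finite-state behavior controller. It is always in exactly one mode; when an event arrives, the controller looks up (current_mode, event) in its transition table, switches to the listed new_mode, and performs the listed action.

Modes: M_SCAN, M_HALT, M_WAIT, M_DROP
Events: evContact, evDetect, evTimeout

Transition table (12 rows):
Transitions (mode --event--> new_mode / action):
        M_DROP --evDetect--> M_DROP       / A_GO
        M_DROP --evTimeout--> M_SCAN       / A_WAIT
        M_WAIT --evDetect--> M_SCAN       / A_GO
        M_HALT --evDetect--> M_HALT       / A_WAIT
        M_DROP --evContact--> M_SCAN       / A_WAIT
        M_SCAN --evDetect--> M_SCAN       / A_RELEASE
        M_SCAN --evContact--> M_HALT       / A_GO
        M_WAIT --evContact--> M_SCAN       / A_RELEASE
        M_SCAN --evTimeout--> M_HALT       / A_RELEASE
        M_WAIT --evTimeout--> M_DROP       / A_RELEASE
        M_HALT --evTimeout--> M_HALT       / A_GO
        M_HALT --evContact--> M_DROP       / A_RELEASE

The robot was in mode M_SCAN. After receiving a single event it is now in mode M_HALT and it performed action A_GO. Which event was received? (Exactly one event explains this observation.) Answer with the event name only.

evContact

try evContact: (M_SCAN, evContact) → (M_HALT, A_GO)  ← matches
try evDetect: (M_SCAN, evDetect) → (M_SCAN, A_RELEASE)
try evTimeout: (M_SCAN, evTimeout) → (M_HALT, A_RELEASE)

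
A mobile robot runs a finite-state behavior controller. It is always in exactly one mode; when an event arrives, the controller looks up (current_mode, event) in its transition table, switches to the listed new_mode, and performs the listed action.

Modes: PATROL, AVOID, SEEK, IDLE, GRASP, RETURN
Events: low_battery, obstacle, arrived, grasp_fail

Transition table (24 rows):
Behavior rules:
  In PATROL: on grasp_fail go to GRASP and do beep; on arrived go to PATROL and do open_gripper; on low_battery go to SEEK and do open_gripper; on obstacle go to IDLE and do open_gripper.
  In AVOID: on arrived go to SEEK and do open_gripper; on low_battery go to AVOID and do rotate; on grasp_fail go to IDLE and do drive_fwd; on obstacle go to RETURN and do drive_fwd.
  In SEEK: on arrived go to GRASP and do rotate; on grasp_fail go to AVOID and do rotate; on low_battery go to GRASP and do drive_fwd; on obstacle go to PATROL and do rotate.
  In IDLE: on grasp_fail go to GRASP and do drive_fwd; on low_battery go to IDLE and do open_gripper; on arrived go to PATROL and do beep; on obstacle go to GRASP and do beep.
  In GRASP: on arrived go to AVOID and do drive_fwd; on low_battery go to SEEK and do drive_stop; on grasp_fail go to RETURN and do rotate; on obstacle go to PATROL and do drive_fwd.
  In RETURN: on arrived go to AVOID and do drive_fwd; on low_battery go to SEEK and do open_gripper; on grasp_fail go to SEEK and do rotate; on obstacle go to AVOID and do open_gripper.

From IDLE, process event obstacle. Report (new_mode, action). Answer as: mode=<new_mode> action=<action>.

current mode = IDLE; filter table to that mode:
  (IDLE, grasp_fail) → (GRASP, drive_fwd)
  (IDLE, low_battery) → (IDLE, open_gripper)
  (IDLE, arrived) → (PATROL, beep)
  (IDLE, obstacle) → (GRASP, beep)  ← event matches
event = obstacle selects (GRASP, beep)

mode=GRASP action=beep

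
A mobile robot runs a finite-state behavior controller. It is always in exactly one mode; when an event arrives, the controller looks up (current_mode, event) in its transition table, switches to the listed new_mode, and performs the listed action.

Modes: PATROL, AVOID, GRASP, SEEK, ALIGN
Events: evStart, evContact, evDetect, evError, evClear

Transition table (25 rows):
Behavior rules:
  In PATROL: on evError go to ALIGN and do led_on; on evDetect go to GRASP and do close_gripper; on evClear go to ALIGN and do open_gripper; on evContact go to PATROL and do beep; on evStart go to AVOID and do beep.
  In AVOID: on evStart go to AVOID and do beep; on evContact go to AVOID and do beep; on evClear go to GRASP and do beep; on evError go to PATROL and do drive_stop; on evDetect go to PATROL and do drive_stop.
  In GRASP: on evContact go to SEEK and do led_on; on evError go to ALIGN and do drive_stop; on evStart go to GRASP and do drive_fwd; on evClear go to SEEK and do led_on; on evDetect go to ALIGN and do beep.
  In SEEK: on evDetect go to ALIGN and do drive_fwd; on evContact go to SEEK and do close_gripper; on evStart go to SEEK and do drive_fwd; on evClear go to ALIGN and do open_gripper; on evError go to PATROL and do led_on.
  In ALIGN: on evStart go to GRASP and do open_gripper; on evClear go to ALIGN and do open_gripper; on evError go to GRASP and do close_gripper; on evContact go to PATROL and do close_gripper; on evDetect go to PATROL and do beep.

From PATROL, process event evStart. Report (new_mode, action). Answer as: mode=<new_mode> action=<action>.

mode=AVOID action=beep

current mode = PATROL; filter table to that mode:
  (PATROL, evError) → (ALIGN, led_on)
  (PATROL, evDetect) → (GRASP, close_gripper)
  (PATROL, evClear) → (ALIGN, open_gripper)
  (PATROL, evContact) → (PATROL, beep)
  (PATROL, evStart) → (AVOID, beep)  ← event matches
event = evStart selects (AVOID, beep)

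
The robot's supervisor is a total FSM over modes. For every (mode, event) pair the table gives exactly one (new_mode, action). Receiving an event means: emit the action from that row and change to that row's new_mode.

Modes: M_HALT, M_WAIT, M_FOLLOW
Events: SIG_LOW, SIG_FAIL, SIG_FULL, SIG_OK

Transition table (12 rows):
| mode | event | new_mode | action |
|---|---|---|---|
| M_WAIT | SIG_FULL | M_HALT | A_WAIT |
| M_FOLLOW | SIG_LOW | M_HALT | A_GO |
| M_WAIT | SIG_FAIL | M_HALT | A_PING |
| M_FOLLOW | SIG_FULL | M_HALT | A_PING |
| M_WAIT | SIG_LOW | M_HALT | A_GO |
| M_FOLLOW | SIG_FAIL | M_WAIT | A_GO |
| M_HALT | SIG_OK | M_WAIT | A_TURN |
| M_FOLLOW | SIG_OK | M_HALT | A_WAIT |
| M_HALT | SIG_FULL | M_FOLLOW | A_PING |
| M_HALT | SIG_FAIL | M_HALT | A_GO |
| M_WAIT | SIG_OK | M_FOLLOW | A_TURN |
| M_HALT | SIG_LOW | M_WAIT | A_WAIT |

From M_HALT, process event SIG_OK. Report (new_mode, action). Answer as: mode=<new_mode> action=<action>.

current mode = M_HALT; filter table to that mode:
  (M_HALT, SIG_OK) → (M_WAIT, A_TURN)  ← event matches
  (M_HALT, SIG_FULL) → (M_FOLLOW, A_PING)
  (M_HALT, SIG_FAIL) → (M_HALT, A_GO)
  (M_HALT, SIG_LOW) → (M_WAIT, A_WAIT)
event = SIG_OK selects (M_WAIT, A_TURN)

mode=M_WAIT action=A_TURN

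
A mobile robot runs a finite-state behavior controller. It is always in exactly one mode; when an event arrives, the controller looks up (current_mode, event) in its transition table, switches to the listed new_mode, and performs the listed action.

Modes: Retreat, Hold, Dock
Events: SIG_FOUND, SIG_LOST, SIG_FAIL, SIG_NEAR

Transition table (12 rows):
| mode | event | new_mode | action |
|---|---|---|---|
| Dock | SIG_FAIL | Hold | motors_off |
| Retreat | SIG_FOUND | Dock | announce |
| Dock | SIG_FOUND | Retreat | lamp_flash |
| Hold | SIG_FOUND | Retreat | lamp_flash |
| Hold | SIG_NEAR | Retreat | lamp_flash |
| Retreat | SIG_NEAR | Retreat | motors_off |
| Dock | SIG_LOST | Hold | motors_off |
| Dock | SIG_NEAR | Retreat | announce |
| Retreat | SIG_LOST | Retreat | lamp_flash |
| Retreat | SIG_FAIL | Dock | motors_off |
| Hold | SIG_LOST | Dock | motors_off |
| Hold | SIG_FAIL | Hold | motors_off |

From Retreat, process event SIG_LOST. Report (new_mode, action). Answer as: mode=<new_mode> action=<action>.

mode=Retreat action=lamp_flash

current mode = Retreat; filter table to that mode:
  (Retreat, SIG_FOUND) → (Dock, announce)
  (Retreat, SIG_NEAR) → (Retreat, motors_off)
  (Retreat, SIG_LOST) → (Retreat, lamp_flash)  ← event matches
  (Retreat, SIG_FAIL) → (Dock, motors_off)
event = SIG_LOST selects (Retreat, lamp_flash)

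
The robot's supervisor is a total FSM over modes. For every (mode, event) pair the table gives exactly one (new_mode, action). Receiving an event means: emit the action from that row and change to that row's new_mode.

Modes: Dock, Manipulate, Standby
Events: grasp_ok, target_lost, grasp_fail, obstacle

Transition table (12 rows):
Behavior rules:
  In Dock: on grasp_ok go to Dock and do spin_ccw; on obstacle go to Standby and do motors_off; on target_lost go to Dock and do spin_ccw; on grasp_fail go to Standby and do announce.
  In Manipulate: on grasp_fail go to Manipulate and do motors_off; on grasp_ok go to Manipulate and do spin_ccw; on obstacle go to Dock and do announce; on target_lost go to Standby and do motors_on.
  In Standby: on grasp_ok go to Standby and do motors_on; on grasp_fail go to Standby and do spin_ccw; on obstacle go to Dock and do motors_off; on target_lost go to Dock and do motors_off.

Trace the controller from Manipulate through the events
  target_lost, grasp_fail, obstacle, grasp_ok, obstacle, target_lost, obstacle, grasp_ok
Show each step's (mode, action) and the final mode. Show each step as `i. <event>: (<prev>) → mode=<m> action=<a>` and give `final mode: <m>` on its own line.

1. target_lost: (Manipulate) → mode=Standby action=motors_on
2. grasp_fail: (Standby) → mode=Standby action=spin_ccw
3. obstacle: (Standby) → mode=Dock action=motors_off
4. grasp_ok: (Dock) → mode=Dock action=spin_ccw
5. obstacle: (Dock) → mode=Standby action=motors_off
6. target_lost: (Standby) → mode=Dock action=motors_off
7. obstacle: (Dock) → mode=Standby action=motors_off
8. grasp_ok: (Standby) → mode=Standby action=motors_on

final mode: Standby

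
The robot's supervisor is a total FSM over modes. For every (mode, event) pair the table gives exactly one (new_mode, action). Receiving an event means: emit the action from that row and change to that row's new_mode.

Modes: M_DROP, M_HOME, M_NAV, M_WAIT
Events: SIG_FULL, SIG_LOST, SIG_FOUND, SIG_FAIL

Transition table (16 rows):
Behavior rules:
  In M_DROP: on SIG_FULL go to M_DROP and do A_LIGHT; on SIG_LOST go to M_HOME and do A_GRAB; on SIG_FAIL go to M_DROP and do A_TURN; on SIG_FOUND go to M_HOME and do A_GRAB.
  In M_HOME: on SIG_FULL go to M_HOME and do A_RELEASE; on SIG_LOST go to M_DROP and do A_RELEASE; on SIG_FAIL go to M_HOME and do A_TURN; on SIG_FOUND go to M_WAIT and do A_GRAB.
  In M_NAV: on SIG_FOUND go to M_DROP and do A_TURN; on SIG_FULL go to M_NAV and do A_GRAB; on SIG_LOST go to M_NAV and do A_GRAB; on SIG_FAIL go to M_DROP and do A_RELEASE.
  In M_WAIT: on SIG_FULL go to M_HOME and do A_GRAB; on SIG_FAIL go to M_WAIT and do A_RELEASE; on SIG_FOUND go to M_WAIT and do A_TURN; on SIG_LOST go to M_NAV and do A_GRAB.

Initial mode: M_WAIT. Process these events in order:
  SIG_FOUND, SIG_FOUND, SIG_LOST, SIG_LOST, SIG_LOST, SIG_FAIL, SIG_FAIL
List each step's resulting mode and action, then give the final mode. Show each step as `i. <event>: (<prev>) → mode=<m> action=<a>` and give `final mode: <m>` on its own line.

final mode: M_DROP

1. SIG_FOUND: (M_WAIT) → mode=M_WAIT action=A_TURN
2. SIG_FOUND: (M_WAIT) → mode=M_WAIT action=A_TURN
3. SIG_LOST: (M_WAIT) → mode=M_NAV action=A_GRAB
4. SIG_LOST: (M_NAV) → mode=M_NAV action=A_GRAB
5. SIG_LOST: (M_NAV) → mode=M_NAV action=A_GRAB
6. SIG_FAIL: (M_NAV) → mode=M_DROP action=A_RELEASE
7. SIG_FAIL: (M_DROP) → mode=M_DROP action=A_TURN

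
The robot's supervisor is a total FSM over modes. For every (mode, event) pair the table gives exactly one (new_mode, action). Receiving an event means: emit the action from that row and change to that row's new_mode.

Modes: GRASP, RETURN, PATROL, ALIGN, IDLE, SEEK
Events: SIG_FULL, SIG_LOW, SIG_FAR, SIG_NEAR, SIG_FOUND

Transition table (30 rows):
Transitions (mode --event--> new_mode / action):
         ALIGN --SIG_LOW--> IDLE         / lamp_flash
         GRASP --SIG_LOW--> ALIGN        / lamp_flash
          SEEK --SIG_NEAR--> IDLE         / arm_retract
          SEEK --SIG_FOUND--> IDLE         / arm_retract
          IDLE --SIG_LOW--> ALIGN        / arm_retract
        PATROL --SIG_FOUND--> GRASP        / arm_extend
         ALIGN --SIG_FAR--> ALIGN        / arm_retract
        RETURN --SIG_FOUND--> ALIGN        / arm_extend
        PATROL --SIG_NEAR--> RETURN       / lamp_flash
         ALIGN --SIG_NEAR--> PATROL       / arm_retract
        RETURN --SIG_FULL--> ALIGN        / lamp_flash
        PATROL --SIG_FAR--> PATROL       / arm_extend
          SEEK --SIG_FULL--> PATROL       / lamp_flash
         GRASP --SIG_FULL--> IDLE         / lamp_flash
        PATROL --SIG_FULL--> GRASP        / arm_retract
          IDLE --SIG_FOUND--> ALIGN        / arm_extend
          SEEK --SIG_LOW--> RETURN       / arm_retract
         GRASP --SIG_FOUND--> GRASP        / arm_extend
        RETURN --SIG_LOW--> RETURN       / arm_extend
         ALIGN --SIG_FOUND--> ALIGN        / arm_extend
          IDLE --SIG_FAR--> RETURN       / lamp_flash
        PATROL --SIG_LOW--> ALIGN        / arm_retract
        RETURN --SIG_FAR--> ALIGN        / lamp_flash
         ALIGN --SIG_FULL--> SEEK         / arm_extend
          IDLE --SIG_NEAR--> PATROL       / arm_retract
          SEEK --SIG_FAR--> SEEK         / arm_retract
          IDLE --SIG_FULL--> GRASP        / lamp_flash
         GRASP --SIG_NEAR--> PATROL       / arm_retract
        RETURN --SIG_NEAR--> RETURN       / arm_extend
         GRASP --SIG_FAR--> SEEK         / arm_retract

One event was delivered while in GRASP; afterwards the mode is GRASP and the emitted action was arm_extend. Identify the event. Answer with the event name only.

SIG_FOUND

try SIG_FULL: (GRASP, SIG_FULL) → (IDLE, lamp_flash)
try SIG_LOW: (GRASP, SIG_LOW) → (ALIGN, lamp_flash)
try SIG_FAR: (GRASP, SIG_FAR) → (SEEK, arm_retract)
try SIG_NEAR: (GRASP, SIG_NEAR) → (PATROL, arm_retract)
try SIG_FOUND: (GRASP, SIG_FOUND) → (GRASP, arm_extend)  ← matches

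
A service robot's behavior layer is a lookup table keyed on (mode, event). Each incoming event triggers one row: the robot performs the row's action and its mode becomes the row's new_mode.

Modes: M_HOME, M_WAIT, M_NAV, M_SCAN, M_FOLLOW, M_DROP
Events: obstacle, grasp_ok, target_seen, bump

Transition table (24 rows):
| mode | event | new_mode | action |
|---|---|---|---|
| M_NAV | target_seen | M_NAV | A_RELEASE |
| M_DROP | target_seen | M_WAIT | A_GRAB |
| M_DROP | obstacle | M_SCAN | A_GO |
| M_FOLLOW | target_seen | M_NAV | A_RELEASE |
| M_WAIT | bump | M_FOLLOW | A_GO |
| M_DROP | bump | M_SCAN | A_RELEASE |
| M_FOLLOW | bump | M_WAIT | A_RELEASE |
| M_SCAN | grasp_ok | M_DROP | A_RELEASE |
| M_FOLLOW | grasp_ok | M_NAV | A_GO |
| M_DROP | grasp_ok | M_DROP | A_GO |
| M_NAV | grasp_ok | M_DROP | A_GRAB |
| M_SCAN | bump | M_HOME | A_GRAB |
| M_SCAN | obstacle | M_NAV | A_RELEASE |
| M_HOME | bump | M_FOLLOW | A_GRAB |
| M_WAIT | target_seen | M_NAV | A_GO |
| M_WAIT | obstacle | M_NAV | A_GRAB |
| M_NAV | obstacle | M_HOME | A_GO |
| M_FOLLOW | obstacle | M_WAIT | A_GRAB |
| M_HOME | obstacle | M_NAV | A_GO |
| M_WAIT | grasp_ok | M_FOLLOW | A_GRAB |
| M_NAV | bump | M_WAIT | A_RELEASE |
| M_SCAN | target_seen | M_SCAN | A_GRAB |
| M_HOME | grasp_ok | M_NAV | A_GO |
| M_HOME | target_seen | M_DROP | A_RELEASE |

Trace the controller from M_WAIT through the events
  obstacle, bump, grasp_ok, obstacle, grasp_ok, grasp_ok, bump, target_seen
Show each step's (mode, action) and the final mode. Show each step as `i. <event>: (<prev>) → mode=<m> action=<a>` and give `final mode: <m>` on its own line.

final mode: M_NAV

1. obstacle: (M_WAIT) → mode=M_NAV action=A_GRAB
2. bump: (M_NAV) → mode=M_WAIT action=A_RELEASE
3. grasp_ok: (M_WAIT) → mode=M_FOLLOW action=A_GRAB
4. obstacle: (M_FOLLOW) → mode=M_WAIT action=A_GRAB
5. grasp_ok: (M_WAIT) → mode=M_FOLLOW action=A_GRAB
6. grasp_ok: (M_FOLLOW) → mode=M_NAV action=A_GO
7. bump: (M_NAV) → mode=M_WAIT action=A_RELEASE
8. target_seen: (M_WAIT) → mode=M_NAV action=A_GO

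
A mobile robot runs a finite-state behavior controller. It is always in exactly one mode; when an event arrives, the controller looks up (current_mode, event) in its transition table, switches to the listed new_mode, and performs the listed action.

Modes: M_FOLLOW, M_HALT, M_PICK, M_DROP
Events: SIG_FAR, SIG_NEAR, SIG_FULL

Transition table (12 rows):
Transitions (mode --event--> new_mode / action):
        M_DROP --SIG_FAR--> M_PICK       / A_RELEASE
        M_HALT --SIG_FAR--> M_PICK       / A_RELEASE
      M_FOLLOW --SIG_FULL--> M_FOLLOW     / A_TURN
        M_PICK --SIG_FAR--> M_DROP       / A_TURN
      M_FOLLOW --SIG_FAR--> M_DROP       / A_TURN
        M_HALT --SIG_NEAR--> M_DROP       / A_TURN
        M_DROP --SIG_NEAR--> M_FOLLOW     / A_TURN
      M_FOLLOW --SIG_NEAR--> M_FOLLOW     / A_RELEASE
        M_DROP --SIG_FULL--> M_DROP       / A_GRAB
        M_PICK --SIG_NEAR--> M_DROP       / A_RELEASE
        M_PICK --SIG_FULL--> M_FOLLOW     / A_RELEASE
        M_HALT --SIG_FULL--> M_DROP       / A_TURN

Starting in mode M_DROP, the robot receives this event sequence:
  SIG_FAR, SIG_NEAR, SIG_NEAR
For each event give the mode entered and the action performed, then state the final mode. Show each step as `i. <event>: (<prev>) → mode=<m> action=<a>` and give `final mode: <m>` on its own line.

1. SIG_FAR: (M_DROP) → mode=M_PICK action=A_RELEASE
2. SIG_NEAR: (M_PICK) → mode=M_DROP action=A_RELEASE
3. SIG_NEAR: (M_DROP) → mode=M_FOLLOW action=A_TURN

final mode: M_FOLLOW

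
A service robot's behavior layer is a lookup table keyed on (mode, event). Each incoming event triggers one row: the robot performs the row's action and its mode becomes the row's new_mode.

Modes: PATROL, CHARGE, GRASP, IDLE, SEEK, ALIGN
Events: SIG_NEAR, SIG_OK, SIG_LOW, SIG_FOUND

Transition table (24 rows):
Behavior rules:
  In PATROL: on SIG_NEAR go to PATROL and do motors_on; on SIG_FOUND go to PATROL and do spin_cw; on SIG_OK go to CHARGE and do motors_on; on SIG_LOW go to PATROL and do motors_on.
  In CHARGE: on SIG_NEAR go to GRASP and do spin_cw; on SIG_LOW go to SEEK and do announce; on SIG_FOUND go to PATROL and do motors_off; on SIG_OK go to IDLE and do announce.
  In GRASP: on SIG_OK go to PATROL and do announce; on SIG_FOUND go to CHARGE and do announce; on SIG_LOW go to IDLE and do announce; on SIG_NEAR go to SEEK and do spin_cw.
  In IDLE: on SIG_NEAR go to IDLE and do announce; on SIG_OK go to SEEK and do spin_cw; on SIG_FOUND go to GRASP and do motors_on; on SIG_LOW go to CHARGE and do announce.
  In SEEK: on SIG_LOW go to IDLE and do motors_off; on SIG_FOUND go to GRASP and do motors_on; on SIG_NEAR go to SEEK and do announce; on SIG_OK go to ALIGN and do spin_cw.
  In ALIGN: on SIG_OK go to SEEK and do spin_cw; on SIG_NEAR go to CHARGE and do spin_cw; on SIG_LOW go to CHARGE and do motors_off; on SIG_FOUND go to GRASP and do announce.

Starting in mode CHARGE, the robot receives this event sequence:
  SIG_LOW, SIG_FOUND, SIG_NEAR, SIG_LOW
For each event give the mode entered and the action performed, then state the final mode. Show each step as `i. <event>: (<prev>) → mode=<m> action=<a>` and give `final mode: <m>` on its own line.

final mode: IDLE

1. SIG_LOW: (CHARGE) → mode=SEEK action=announce
2. SIG_FOUND: (SEEK) → mode=GRASP action=motors_on
3. SIG_NEAR: (GRASP) → mode=SEEK action=spin_cw
4. SIG_LOW: (SEEK) → mode=IDLE action=motors_off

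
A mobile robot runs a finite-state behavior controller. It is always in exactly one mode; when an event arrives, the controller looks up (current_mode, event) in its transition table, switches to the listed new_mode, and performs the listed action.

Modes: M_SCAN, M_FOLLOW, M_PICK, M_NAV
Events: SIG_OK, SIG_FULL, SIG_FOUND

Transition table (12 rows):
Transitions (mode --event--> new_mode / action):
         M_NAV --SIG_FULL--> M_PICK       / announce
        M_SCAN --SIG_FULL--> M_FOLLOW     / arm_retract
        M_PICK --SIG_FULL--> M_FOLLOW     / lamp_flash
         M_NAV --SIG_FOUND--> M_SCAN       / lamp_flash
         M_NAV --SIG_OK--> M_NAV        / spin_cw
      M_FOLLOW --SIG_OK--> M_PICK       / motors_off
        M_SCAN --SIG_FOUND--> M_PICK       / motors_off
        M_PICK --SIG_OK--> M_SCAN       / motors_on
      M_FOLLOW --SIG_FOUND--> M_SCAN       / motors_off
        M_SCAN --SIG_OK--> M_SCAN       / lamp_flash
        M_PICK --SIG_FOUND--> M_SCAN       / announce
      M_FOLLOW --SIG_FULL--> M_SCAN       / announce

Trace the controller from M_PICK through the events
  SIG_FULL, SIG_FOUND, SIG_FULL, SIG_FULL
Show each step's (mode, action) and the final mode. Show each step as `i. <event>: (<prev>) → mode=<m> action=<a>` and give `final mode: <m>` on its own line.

1. SIG_FULL: (M_PICK) → mode=M_FOLLOW action=lamp_flash
2. SIG_FOUND: (M_FOLLOW) → mode=M_SCAN action=motors_off
3. SIG_FULL: (M_SCAN) → mode=M_FOLLOW action=arm_retract
4. SIG_FULL: (M_FOLLOW) → mode=M_SCAN action=announce

final mode: M_SCAN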